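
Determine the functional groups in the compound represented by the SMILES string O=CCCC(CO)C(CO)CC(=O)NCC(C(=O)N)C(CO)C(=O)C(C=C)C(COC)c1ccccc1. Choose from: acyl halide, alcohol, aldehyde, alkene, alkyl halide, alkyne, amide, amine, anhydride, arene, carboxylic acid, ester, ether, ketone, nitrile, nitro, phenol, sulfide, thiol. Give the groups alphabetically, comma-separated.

Taking each segment in turn:
  OHC: terminal –CHO: carbonyl C bonded to H and C → aldehyde.
  CH(CH2OH): pendant –CH2OH on an sp³ backbone C → alcohol.
  CH(CH2OH): pendant –CH2OH on an sp³ backbone C → alcohol.
  CH2CONHCH2: –C(=O)–N– linkage → amide (the N is not an amine).
  CH(CONH2): pendant –CONH2: carbonyl C bonded to C and N → amide.
  CH(CH2OH): pendant –CH2OH on an sp³ backbone C → alcohol.
  CO: –C(=O)– with carbon on both sides → ketone.
  CH(CH=CH2): pendant –CH=CH2: C=C double bond → alkene.
  CH(CH2OCH3): pendant –CH2OCH3: C–O–C linkage → ether.
  C6H5: –C6H5 phenyl ring → arene.

alcohol, aldehyde, alkene, amide, arene, ether, ketone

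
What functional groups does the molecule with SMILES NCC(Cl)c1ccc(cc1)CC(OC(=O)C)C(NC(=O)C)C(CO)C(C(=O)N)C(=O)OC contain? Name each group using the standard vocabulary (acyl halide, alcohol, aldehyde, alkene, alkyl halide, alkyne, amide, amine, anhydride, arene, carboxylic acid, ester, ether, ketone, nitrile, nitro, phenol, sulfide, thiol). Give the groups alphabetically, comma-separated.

alcohol, alkyl halide, amide, amine, arene, ester

–NH2 on an sp³ carbon with no adjacent C=O → amine.
halogen on an sp³ carbon → alkyl halide.
para-disubstituted benzene ring → arene.
pendant –OC(=O)CH3: an acyloxy group → ester.
pendant –NHC(=O)CH3: N bonded to a carbonyl → amide (not amine).
pendant –CH2OH on an sp³ backbone C → alcohol.
pendant –CONH2: carbonyl C bonded to C and N → amide.
–C(=O)OCH3: carbonyl C bonded to C and to –OCH3 → ester (not ketone + ether).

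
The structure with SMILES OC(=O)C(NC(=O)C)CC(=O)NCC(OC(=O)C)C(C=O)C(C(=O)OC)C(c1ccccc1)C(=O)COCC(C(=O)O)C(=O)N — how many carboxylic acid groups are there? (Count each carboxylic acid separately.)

–COOH: carbonyl C bonded to –OH and C → carboxylic acid (the –OH is not a separate alcohol).
pendant –NHC(=O)CH3: N bonded to a carbonyl → amide (not amine).
–C(=O)–N– linkage → amide (the N is not an amine).
pendant –OC(=O)CH3: an acyloxy group → ester.
pendant –CHO: carbonyl C bonded to C and H → aldehyde.
pendant –COOCH3: carbonyl C bonded to C and –OCH3 → ester.
pendant –C6H5: benzene ring → arene.
–C(=O)– with carbon on both sides → ketone.
C–O–C with sp³ carbons on both sides and no adjacent C=O → ether.
pendant –COOH: carbonyl C bonded to C and –OH → carboxylic acid.
–C(=O)NH2: carbonyl C bonded to C and to N → amide (the N is not a separate amine).
Carboxylic acid appears at: HOOC, CH(COOH) → 2.

2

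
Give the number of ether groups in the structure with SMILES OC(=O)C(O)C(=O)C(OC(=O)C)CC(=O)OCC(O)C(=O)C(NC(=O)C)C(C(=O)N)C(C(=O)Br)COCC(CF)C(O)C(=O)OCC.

1

Taking each segment in turn:
  HOOC: –COOH: carbonyl C bonded to –OH and C → carboxylic acid (the –OH is not a separate alcohol).
  CH(OH): –OH on an sp³ carbon → alcohol (secondary).
  CO: –C(=O)– with carbon on both sides → ketone.
  CH(OCOCH3): pendant –OC(=O)CH3: an acyloxy group → ester.
  CH2COOCH2: –C(=O)–O–C with C on the carbonyl side → ester.
  CH(OH): –OH on an sp³ carbon → alcohol (secondary).
  CO: –C(=O)– with carbon on both sides → ketone.
  CH(NHCOCH3): pendant –NHC(=O)CH3: N bonded to a carbonyl → amide (not amine).
  CH(CONH2): pendant –CONH2: carbonyl C bonded to C and N → amide.
  CH(COBr): pendant –C(=O)X: carbonyl C bonded to C and halogen → acyl halide.
  CH2OCH2: C–O–C with sp³ carbons on both sides and no adjacent C=O → ether.
  CH(CH2F): pendant –CH2X: halogen on sp³ carbon → alkyl halide.
  CH(OH): –OH on an sp³ carbon → alcohol (secondary).
  COOCH2CH3: –C(=O)OCH2CH3: carbonyl C bonded to C and to –OEt → ester.
Ether appears at: CH2OCH2 → 1.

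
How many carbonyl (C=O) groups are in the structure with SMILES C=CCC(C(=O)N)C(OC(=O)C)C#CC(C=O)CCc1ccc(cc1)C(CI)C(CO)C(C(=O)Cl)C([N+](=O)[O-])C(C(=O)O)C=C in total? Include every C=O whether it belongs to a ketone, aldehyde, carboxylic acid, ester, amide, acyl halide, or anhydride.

CH(CONH2): amide, 1 C=O (running total 1).
CH(OCOCH3): ester, 1 C=O (running total 2).
CH(CHO): aldehyde, 1 C=O (running total 3).
CH(COCl): acyl halide, 1 C=O (running total 4).
CH(COOH): carboxylic acid, 1 C=O (running total 5).

5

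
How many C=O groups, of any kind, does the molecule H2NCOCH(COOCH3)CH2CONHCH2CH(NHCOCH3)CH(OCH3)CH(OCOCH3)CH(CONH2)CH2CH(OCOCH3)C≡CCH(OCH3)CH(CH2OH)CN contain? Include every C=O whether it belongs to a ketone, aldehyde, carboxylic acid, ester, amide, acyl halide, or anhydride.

7

H2NCO: amide, 1 C=O (running total 1).
CH(COOCH3): ester, 1 C=O (running total 2).
CH2CONHCH2: amide, 1 C=O (running total 3).
CH(NHCOCH3): amide, 1 C=O (running total 4).
CH(OCOCH3): ester, 1 C=O (running total 5).
CH(CONH2): amide, 1 C=O (running total 6).
CH(OCOCH3): ester, 1 C=O (running total 7).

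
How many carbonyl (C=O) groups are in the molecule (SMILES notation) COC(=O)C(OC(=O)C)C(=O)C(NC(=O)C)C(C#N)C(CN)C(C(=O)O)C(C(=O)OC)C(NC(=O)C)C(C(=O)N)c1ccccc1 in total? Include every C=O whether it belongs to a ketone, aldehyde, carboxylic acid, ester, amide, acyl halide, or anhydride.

8

CH3OOC: ester, 1 C=O (running total 1).
CH(OCOCH3): ester, 1 C=O (running total 2).
CO: ketone, 1 C=O (running total 3).
CH(NHCOCH3): amide, 1 C=O (running total 4).
CH(COOH): carboxylic acid, 1 C=O (running total 5).
CH(COOCH3): ester, 1 C=O (running total 6).
CH(NHCOCH3): amide, 1 C=O (running total 7).
CH(CONH2): amide, 1 C=O (running total 8).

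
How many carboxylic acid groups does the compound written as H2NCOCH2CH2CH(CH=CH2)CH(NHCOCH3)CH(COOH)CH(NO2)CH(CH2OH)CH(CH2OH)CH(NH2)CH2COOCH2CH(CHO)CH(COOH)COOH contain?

Taking each segment in turn:
  H2NCO: –C(=O)NH2: carbonyl C bonded to C and to N → amide (the N is not a separate amine).
  CH(CH=CH2): pendant –CH=CH2: C=C double bond → alkene.
  CH(NHCOCH3): pendant –NHC(=O)CH3: N bonded to a carbonyl → amide (not amine).
  CH(COOH): pendant –COOH: carbonyl C bonded to C and –OH → carboxylic acid.
  CH(NO2): –NO2 on an sp³ carbon → nitro (the N=O is not a carbonyl).
  CH(CH2OH): pendant –CH2OH on an sp³ backbone C → alcohol.
  CH(CH2OH): pendant –CH2OH on an sp³ backbone C → alcohol.
  CH(NH2): –NH2 on an sp³ carbon with no adjacent C=O → amine.
  CH2COOCH2: –C(=O)–O–C with C on the carbonyl side → ester.
  CH(CHO): pendant –CHO: carbonyl C bonded to C and H → aldehyde.
  CH(COOH): pendant –COOH: carbonyl C bonded to C and –OH → carboxylic acid.
  COOH: –COOH: carbonyl C bonded to –OH and C → carboxylic acid (the –OH is not a separate alcohol).
Carboxylic acid appears at: CH(COOH), CH(COOH), COOH → 3.

3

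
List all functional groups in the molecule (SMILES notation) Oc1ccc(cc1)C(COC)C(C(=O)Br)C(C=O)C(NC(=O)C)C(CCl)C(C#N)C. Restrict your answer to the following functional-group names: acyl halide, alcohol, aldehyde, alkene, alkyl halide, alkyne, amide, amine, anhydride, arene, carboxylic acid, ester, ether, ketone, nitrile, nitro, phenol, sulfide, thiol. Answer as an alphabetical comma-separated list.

Reading the structure from left to right:
  HOC6H4: –OH attached directly to an aromatic ring → phenol (not alcohol); the ring itself is an arene.
  CH(CH2OCH3): pendant –CH2OCH3: C–O–C linkage → ether.
  CH(COBr): pendant –C(=O)X: carbonyl C bonded to C and halogen → acyl halide.
  CH(CHO): pendant –CHO: carbonyl C bonded to C and H → aldehyde.
  CH(NHCOCH3): pendant –NHC(=O)CH3: N bonded to a carbonyl → amide (not amine).
  CH(CH2Cl): pendant –CH2X: halogen on sp³ carbon → alkyl halide.
  CH(CN): pendant –C≡N: nitrile.

acyl halide, aldehyde, alkyl halide, amide, arene, ether, nitrile, phenol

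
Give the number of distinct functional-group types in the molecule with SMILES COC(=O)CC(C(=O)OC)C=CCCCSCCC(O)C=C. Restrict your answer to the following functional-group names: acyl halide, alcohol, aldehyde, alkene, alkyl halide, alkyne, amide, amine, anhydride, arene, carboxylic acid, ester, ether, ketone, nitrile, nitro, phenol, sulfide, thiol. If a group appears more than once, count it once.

CH3O–C(=O)–: carbonyl C bonded to C and to –OCH3 → ester (not ketone + ether).
pendant –COOCH3: carbonyl C bonded to C and –OCH3 → ester.
C=C double bond → alkene.
C–S–C linkage → sulfide (thioether).
–OH on an sp³ carbon → alcohol (secondary).
C=C double bond → alkene.
Distinct types present: alcohol, alkene, ester, sulfide.

4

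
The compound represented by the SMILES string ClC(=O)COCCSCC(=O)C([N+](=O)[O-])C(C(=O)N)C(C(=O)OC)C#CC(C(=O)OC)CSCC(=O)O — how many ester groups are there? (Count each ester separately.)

2

Taking each segment in turn:
  ClCO: –C(=O)Cl: carbonyl C bonded to C and to a halogen → acyl halide (not alkyl halide).
  CH2OCH2: C–O–C with sp³ carbons on both sides and no adjacent C=O → ether.
  CH2SCH2: C–S–C linkage → sulfide (thioether).
  CO: –C(=O)– with carbon on both sides → ketone.
  CH(NO2): –NO2 on an sp³ carbon → nitro (the N=O is not a carbonyl).
  CH(CONH2): pendant –CONH2: carbonyl C bonded to C and N → amide.
  CH(COOCH3): pendant –COOCH3: carbonyl C bonded to C and –OCH3 → ester.
  C≡C: C≡C triple bond → alkyne.
  CH(COOCH3): pendant –COOCH3: carbonyl C bonded to C and –OCH3 → ester.
  CH2SCH2: C–S–C linkage → sulfide (thioether).
  COOH: –COOH: carbonyl C bonded to –OH and C → carboxylic acid (the –OH is not a separate alcohol).
Ester appears at: CH(COOCH3), CH(COOCH3) → 2.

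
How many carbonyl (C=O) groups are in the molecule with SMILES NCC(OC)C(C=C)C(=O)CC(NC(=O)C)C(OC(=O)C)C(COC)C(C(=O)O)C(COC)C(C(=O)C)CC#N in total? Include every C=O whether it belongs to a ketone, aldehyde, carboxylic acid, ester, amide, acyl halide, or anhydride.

CO: ketone, 1 C=O (running total 1).
CH(NHCOCH3): amide, 1 C=O (running total 2).
CH(OCOCH3): ester, 1 C=O (running total 3).
CH(COOH): carboxylic acid, 1 C=O (running total 4).
CH(COCH3): ketone, 1 C=O (running total 5).

5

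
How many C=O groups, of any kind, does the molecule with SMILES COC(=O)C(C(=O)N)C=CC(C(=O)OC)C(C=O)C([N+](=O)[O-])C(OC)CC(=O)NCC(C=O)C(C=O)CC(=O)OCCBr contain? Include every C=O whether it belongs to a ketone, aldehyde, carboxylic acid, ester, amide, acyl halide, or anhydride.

CH3OOC: ester, 1 C=O (running total 1).
CH(CONH2): amide, 1 C=O (running total 2).
CH(COOCH3): ester, 1 C=O (running total 3).
CH(CHO): aldehyde, 1 C=O (running total 4).
CH2CONHCH2: amide, 1 C=O (running total 5).
CH(CHO): aldehyde, 1 C=O (running total 6).
CH(CHO): aldehyde, 1 C=O (running total 7).
CH2COOCH2: ester, 1 C=O (running total 8).

8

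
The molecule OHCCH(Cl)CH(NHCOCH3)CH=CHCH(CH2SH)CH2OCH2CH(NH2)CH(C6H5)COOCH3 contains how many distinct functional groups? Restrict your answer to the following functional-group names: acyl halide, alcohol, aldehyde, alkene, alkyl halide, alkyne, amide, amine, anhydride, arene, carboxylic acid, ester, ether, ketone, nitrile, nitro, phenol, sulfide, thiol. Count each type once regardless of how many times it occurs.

terminal –CHO: carbonyl C bonded to H and C → aldehyde.
halogen on an sp³ carbon → alkyl halide.
pendant –NHC(=O)CH3: N bonded to a carbonyl → amide (not amine).
C=C double bond → alkene.
pendant –CH2SH → thiol.
C–O–C with sp³ carbons on both sides and no adjacent C=O → ether.
–NH2 on an sp³ carbon with no adjacent C=O → amine.
pendant –C6H5: benzene ring → arene.
–C(=O)OCH3: carbonyl C bonded to C and to –OCH3 → ester (not ketone + ether).
Distinct types present: aldehyde, alkene, alkyl halide, amide, amine, arene, ester, ether, thiol.

9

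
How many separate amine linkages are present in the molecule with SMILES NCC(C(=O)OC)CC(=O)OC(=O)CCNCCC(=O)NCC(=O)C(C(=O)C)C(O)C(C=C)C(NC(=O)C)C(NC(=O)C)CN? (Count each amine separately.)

–NH2 on an sp³ carbon with no adjacent C=O → amine.
pendant –COOCH3: carbonyl C bonded to C and –OCH3 → ester.
two acyl groups sharing one oxygen, –C(=O)–O–C(=O)– → anhydride.
C–N–C with sp³ carbons and no adjacent C=O → amine (secondary).
–C(=O)–N– linkage → amide (the N is not an amine).
–C(=O)– with carbon on both sides → ketone.
pendant –COCH3: carbonyl C bonded to two carbons → ketone.
–OH on an sp³ carbon → alcohol (secondary).
pendant –CH=CH2: C=C double bond → alkene.
pendant –NHC(=O)CH3: N bonded to a carbonyl → amide (not amine).
pendant –NHC(=O)CH3: N bonded to a carbonyl → amide (not amine).
–NH2 on an sp³ carbon with no adjacent C=O → amine.
Amine appears at: H2NCH2, CH2NHCH2, CH2NH2 → 3.

3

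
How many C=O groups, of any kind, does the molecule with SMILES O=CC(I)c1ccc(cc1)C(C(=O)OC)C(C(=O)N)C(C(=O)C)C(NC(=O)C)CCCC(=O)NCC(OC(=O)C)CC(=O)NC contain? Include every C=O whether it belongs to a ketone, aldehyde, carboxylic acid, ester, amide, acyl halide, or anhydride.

OHC: aldehyde, 1 C=O (running total 1).
CH(COOCH3): ester, 1 C=O (running total 2).
CH(CONH2): amide, 1 C=O (running total 3).
CH(COCH3): ketone, 1 C=O (running total 4).
CH(NHCOCH3): amide, 1 C=O (running total 5).
CH2CONHCH2: amide, 1 C=O (running total 6).
CH(OCOCH3): ester, 1 C=O (running total 7).
CONHCH3: amide, 1 C=O (running total 8).

8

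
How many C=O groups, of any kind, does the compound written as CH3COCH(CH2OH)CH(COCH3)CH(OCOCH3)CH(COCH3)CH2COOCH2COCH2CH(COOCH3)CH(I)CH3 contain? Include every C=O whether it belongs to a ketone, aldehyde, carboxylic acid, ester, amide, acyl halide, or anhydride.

CO: ketone, 1 C=O (running total 1).
CH(COCH3): ketone, 1 C=O (running total 2).
CH(OCOCH3): ester, 1 C=O (running total 3).
CH(COCH3): ketone, 1 C=O (running total 4).
CH2COOCH2: ester, 1 C=O (running total 5).
CO: ketone, 1 C=O (running total 6).
CH(COOCH3): ester, 1 C=O (running total 7).

7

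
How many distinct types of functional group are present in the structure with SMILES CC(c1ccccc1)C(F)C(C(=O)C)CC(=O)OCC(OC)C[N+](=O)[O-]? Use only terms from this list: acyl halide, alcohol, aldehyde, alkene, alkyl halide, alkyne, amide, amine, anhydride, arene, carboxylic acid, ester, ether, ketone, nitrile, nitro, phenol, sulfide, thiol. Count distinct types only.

6

Reading the structure from left to right:
  CH(C6H5): pendant –C6H5: benzene ring → arene.
  CH(F): halogen on an sp³ carbon → alkyl halide.
  CH(COCH3): pendant –COCH3: carbonyl C bonded to two carbons → ketone.
  CH2COOCH2: –C(=O)–O–C with C on the carbonyl side → ester.
  CH(OCH3): pendant –OCH3: C–O–C with sp³ C, no adjacent C=O → ether.
  CH2NO2: –NO2 on carbon → nitro group.
Distinct types present: alkyl halide, arene, ester, ether, ketone, nitro.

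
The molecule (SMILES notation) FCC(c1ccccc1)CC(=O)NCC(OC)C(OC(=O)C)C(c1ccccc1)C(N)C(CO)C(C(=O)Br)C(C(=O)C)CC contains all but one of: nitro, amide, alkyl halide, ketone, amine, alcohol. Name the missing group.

amide: present (CH2CONHCH2 — –C(=O)–N– linkage → amide (the N is not an amine)).
ketone: present (CH(COCH3) — pendant –COCH3: carbonyl C bonded to two carbons → ketone).
alkyl halide: present (FCH2 — halogen on an sp³ carbon → alkyl halide).
amine: present (CH(NH2) — –NH2 on an sp³ carbon with no adjacent C=O → amine).
alcohol: present (CH(CH2OH) — pendant –CH2OH on an sp³ backbone C → alcohol).
nitro: no segment matches this pattern.

nitro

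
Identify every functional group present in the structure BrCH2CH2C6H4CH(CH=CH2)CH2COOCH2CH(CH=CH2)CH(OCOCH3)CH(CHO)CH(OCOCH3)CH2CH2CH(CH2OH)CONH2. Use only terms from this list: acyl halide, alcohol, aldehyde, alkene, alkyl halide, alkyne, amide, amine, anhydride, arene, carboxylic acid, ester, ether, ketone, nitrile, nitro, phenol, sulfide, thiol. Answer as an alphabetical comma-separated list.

Taking each segment in turn:
  BrCH2: halogen on an sp³ carbon → alkyl halide.
  C6H4: para-disubstituted benzene ring → arene.
  CH(CH=CH2): pendant –CH=CH2: C=C double bond → alkene.
  CH2COOCH2: –C(=O)–O–C with C on the carbonyl side → ester.
  CH(CH=CH2): pendant –CH=CH2: C=C double bond → alkene.
  CH(OCOCH3): pendant –OC(=O)CH3: an acyloxy group → ester.
  CH(CHO): pendant –CHO: carbonyl C bonded to C and H → aldehyde.
  CH(OCOCH3): pendant –OC(=O)CH3: an acyloxy group → ester.
  CH(CH2OH): pendant –CH2OH on an sp³ backbone C → alcohol.
  CONH2: –C(=O)NH2: carbonyl C bonded to C and to N → amide (the N is not a separate amine).

alcohol, aldehyde, alkene, alkyl halide, amide, arene, ester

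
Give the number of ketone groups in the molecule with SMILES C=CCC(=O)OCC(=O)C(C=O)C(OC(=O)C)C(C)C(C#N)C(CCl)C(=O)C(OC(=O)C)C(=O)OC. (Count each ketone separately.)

2

Taking each segment in turn:
  CH2=CH: C=C double bond → alkene.
  CH2COOCH2: –C(=O)–O–C with C on the carbonyl side → ester.
  CO: –C(=O)– with carbon on both sides → ketone.
  CH(CHO): pendant –CHO: carbonyl C bonded to C and H → aldehyde.
  CH(OCOCH3): pendant –OC(=O)CH3: an acyloxy group → ester.
  CH(CN): pendant –C≡N: nitrile.
  CH(CH2Cl): pendant –CH2X: halogen on sp³ carbon → alkyl halide.
  CO: –C(=O)– with carbon on both sides → ketone.
  CH(OCOCH3): pendant –OC(=O)CH3: an acyloxy group → ester.
  COOCH3: –C(=O)OCH3: carbonyl C bonded to C and to –OCH3 → ester (not ketone + ether).
Ketone appears at: CO, CO → 2.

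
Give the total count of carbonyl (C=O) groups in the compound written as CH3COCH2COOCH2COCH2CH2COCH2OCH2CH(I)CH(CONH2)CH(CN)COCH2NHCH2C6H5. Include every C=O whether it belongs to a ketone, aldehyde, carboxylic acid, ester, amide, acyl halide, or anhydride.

6

CO: ketone, 1 C=O (running total 1).
CH2COOCH2: ester, 1 C=O (running total 2).
CO: ketone, 1 C=O (running total 3).
CO: ketone, 1 C=O (running total 4).
CH(CONH2): amide, 1 C=O (running total 5).
CO: ketone, 1 C=O (running total 6).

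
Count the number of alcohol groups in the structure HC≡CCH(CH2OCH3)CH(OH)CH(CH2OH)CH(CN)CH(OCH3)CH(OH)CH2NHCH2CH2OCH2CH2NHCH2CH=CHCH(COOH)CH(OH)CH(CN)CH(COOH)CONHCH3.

C≡C triple bond → alkyne.
pendant –CH2OCH3: C–O–C linkage → ether.
–OH on an sp³ carbon → alcohol (secondary).
pendant –CH2OH on an sp³ backbone C → alcohol.
pendant –C≡N: nitrile.
pendant –OCH3: C–O–C with sp³ C, no adjacent C=O → ether.
–OH on an sp³ carbon → alcohol (secondary).
C–N–C with sp³ carbons and no adjacent C=O → amine (secondary).
C–O–C with sp³ carbons on both sides and no adjacent C=O → ether.
C–N–C with sp³ carbons and no adjacent C=O → amine (secondary).
C=C double bond → alkene.
pendant –COOH: carbonyl C bonded to C and –OH → carboxylic acid.
–OH on an sp³ carbon → alcohol (secondary).
pendant –C≡N: nitrile.
pendant –COOH: carbonyl C bonded to C and –OH → carboxylic acid.
–C(=O)NHCH3: carbonyl C bonded to C and to N → amide (the N is not an amine).
Alcohol appears at: CH(OH), CH(CH2OH), CH(OH), CH(OH) → 4.

4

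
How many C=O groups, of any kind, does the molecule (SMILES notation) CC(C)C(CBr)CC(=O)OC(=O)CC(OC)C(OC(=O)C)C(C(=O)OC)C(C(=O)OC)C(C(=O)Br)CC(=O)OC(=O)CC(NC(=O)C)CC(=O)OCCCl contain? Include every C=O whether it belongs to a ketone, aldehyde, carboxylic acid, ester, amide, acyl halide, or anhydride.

10

CH2CO-O-COCH2: anhydride, 2 C=O (running total 2).
CH(OCOCH3): ester, 1 C=O (running total 3).
CH(COOCH3): ester, 1 C=O (running total 4).
CH(COOCH3): ester, 1 C=O (running total 5).
CH(COBr): acyl halide, 1 C=O (running total 6).
CH2CO-O-COCH2: anhydride, 2 C=O (running total 8).
CH(NHCOCH3): amide, 1 C=O (running total 9).
CH2COOCH2: ester, 1 C=O (running total 10).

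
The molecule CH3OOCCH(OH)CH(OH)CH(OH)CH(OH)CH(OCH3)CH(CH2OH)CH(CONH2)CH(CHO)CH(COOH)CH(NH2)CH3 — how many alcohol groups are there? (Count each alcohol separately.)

5

Working along the chain:
  CH3OOC: CH3O–C(=O)–: carbonyl C bonded to C and to –OCH3 → ester (not ketone + ether).
  CH(OH): –OH on an sp³ carbon → alcohol (secondary).
  CH(OH): –OH on an sp³ carbon → alcohol (secondary).
  CH(OH): –OH on an sp³ carbon → alcohol (secondary).
  CH(OH): –OH on an sp³ carbon → alcohol (secondary).
  CH(OCH3): pendant –OCH3: C–O–C with sp³ C, no adjacent C=O → ether.
  CH(CH2OH): pendant –CH2OH on an sp³ backbone C → alcohol.
  CH(CONH2): pendant –CONH2: carbonyl C bonded to C and N → amide.
  CH(CHO): pendant –CHO: carbonyl C bonded to C and H → aldehyde.
  CH(COOH): pendant –COOH: carbonyl C bonded to C and –OH → carboxylic acid.
  CH(NH2): –NH2 on an sp³ carbon with no adjacent C=O → amine.
Alcohol appears at: CH(OH), CH(OH), CH(OH), CH(OH), CH(CH2OH) → 5.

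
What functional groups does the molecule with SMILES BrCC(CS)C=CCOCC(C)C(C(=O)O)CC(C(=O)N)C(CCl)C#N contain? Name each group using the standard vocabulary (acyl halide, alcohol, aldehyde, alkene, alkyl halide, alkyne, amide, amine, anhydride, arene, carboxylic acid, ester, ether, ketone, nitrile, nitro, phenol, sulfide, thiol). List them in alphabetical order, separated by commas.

Taking each segment in turn:
  BrCH2: halogen on an sp³ carbon → alkyl halide.
  CH(CH2SH): pendant –CH2SH → thiol.
  CH=CH: C=C double bond → alkene.
  CH2OCH2: C–O–C with sp³ carbons on both sides and no adjacent C=O → ether.
  CH(COOH): pendant –COOH: carbonyl C bonded to C and –OH → carboxylic acid.
  CH(CONH2): pendant –CONH2: carbonyl C bonded to C and N → amide.
  CH(CH2Cl): pendant –CH2X: halogen on sp³ carbon → alkyl halide.
  CN: –C≡N: carbon triple-bonded to nitrogen → nitrile.

alkene, alkyl halide, amide, carboxylic acid, ether, nitrile, thiol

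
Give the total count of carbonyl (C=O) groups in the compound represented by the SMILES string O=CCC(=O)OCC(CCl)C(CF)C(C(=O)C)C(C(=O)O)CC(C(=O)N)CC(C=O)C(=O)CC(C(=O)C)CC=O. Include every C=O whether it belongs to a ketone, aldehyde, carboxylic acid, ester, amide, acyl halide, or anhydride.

OHC: aldehyde, 1 C=O (running total 1).
CH2COOCH2: ester, 1 C=O (running total 2).
CH(COCH3): ketone, 1 C=O (running total 3).
CH(COOH): carboxylic acid, 1 C=O (running total 4).
CH(CONH2): amide, 1 C=O (running total 5).
CH(CHO): aldehyde, 1 C=O (running total 6).
CO: ketone, 1 C=O (running total 7).
CH(COCH3): ketone, 1 C=O (running total 8).
CHO: aldehyde, 1 C=O (running total 9).

9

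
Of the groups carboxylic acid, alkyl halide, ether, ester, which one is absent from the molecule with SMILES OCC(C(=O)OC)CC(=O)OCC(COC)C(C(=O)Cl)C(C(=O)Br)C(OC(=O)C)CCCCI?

carboxylic acid

ether: present (CH(CH2OCH3) — pendant –CH2OCH3: C–O–C linkage → ether).
alkyl halide: present (CH2I — halogen on an sp³ carbon → alkyl halide).
ester: present (CH(COOCH3) — pendant –COOCH3: carbonyl C bonded to C and –OCH3 → ester).
carboxylic acid: absent. In each of CH(COOCH3), CH2COOCH2 and CH(OCOCH3), the acyl oxygen is bonded to carbon (–O–C), not to H, so this is an ester.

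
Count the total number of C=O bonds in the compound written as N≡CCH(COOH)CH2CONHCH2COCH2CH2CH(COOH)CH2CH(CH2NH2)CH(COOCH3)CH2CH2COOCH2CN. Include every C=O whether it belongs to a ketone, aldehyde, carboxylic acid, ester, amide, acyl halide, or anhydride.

CH(COOH): carboxylic acid, 1 C=O (running total 1).
CH2CONHCH2: amide, 1 C=O (running total 2).
CO: ketone, 1 C=O (running total 3).
CH(COOH): carboxylic acid, 1 C=O (running total 4).
CH(COOCH3): ester, 1 C=O (running total 5).
CH2COOCH2: ester, 1 C=O (running total 6).

6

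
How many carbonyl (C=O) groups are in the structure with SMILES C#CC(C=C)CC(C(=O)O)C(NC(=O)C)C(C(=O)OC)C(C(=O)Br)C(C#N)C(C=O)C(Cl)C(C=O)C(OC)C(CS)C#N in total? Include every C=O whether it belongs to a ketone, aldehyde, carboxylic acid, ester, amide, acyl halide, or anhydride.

CH(COOH): carboxylic acid, 1 C=O (running total 1).
CH(NHCOCH3): amide, 1 C=O (running total 2).
CH(COOCH3): ester, 1 C=O (running total 3).
CH(COBr): acyl halide, 1 C=O (running total 4).
CH(CHO): aldehyde, 1 C=O (running total 5).
CH(CHO): aldehyde, 1 C=O (running total 6).

6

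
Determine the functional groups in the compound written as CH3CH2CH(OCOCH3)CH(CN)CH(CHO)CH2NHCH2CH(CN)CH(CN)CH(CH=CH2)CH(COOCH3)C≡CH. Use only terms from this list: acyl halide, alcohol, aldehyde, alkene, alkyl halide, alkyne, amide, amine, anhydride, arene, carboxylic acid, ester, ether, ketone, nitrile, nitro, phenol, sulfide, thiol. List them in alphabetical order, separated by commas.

aldehyde, alkene, alkyne, amine, ester, nitrile

pendant –OC(=O)CH3: an acyloxy group → ester.
pendant –C≡N: nitrile.
pendant –CHO: carbonyl C bonded to C and H → aldehyde.
C–N–C with sp³ carbons and no adjacent C=O → amine (secondary).
pendant –C≡N: nitrile.
pendant –C≡N: nitrile.
pendant –CH=CH2: C=C double bond → alkene.
pendant –COOCH3: carbonyl C bonded to C and –OCH3 → ester.
C≡C triple bond → alkyne.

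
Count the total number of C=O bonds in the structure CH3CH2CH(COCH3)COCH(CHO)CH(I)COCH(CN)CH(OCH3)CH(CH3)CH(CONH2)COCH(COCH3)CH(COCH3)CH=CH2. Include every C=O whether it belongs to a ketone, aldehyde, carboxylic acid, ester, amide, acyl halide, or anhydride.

CH(COCH3): ketone, 1 C=O (running total 1).
CO: ketone, 1 C=O (running total 2).
CH(CHO): aldehyde, 1 C=O (running total 3).
CO: ketone, 1 C=O (running total 4).
CH(CONH2): amide, 1 C=O (running total 5).
CO: ketone, 1 C=O (running total 6).
CH(COCH3): ketone, 1 C=O (running total 7).
CH(COCH3): ketone, 1 C=O (running total 8).

8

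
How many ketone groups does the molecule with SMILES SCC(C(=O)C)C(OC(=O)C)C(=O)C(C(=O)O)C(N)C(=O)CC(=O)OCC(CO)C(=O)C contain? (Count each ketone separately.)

–SH on an sp³ carbon → thiol.
pendant –COCH3: carbonyl C bonded to two carbons → ketone.
pendant –OC(=O)CH3: an acyloxy group → ester.
–C(=O)– with carbon on both sides → ketone.
pendant –COOH: carbonyl C bonded to C and –OH → carboxylic acid.
–NH2 on an sp³ carbon with no adjacent C=O → amine.
–C(=O)– with carbon on both sides → ketone.
–C(=O)–O–C with C on the carbonyl side → ester.
pendant –CH2OH on an sp³ backbone C → alcohol.
–C(=O)– with carbon on both sides → ketone.
Ketone appears at: CH(COCH3), CO, CO, CO → 4.

4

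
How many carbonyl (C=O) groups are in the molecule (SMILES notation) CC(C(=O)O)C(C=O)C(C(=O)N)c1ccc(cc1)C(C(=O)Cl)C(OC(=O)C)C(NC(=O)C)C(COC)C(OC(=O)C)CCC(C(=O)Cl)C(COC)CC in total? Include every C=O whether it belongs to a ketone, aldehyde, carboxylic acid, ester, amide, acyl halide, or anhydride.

8

CH(COOH): carboxylic acid, 1 C=O (running total 1).
CH(CHO): aldehyde, 1 C=O (running total 2).
CH(CONH2): amide, 1 C=O (running total 3).
CH(COCl): acyl halide, 1 C=O (running total 4).
CH(OCOCH3): ester, 1 C=O (running total 5).
CH(NHCOCH3): amide, 1 C=O (running total 6).
CH(OCOCH3): ester, 1 C=O (running total 7).
CH(COCl): acyl halide, 1 C=O (running total 8).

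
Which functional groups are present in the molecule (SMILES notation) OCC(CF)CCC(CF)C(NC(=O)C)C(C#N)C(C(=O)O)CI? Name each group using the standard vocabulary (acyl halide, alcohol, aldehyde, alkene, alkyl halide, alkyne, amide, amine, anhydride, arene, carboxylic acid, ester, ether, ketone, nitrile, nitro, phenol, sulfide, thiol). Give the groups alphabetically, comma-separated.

alcohol, alkyl halide, amide, carboxylic acid, nitrile

HO– on an sp³ carbon → alcohol.
pendant –CH2X: halogen on sp³ carbon → alkyl halide.
pendant –CH2X: halogen on sp³ carbon → alkyl halide.
pendant –NHC(=O)CH3: N bonded to a carbonyl → amide (not amine).
pendant –C≡N: nitrile.
pendant –COOH: carbonyl C bonded to C and –OH → carboxylic acid.
halogen on an sp³ carbon → alkyl halide.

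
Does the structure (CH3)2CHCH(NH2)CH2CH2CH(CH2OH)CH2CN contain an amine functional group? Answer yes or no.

yes

Working along the chain:
  CH(NH2): –NH2 on an sp³ carbon with no adjacent C=O → amine.
  CH(CH2OH): pendant –CH2OH on an sp³ backbone C → alcohol.
  CN: –C≡N: carbon triple-bonded to nitrogen → nitrile.
The CH(NH2) segment supplies the amine: –NH2 on an sp³ carbon with no adjacent C=O → amine.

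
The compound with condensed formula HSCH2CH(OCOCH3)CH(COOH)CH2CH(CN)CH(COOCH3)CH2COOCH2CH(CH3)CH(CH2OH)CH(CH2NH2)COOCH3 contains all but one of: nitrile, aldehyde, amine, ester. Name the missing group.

aldehyde

ester: present (CH(OCOCH3) — pendant –OC(=O)CH3: an acyloxy group → ester).
amine: present (CH(CH2NH2) — pendant –CH2NH2: N on sp³ C, no adjacent C=O → amine).
nitrile: present (CH(CN) — pendant –C≡N: nitrile).
aldehyde: absent. In CH(COOH), the carbonyl carbon bears –OH, not –H, so it is a carboxylic acid.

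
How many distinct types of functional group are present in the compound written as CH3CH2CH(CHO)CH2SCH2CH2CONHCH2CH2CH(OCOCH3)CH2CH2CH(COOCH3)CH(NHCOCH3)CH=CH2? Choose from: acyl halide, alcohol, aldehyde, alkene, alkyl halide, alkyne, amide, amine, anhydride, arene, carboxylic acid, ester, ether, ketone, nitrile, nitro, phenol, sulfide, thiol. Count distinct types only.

5

Working along the chain:
  CH(CHO): pendant –CHO: carbonyl C bonded to C and H → aldehyde.
  CH2SCH2: C–S–C linkage → sulfide (thioether).
  CH2CONHCH2: –C(=O)–N– linkage → amide (the N is not an amine).
  CH(OCOCH3): pendant –OC(=O)CH3: an acyloxy group → ester.
  CH(COOCH3): pendant –COOCH3: carbonyl C bonded to C and –OCH3 → ester.
  CH(NHCOCH3): pendant –NHC(=O)CH3: N bonded to a carbonyl → amide (not amine).
  CH=CH2: C=C double bond → alkene.
Distinct types present: aldehyde, alkene, amide, ester, sulfide.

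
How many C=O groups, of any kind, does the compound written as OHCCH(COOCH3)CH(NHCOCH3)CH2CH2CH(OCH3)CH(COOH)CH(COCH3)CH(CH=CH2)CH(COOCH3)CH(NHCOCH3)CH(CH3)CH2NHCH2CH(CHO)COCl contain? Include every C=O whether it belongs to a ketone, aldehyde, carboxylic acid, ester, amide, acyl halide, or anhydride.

OHC: aldehyde, 1 C=O (running total 1).
CH(COOCH3): ester, 1 C=O (running total 2).
CH(NHCOCH3): amide, 1 C=O (running total 3).
CH(COOH): carboxylic acid, 1 C=O (running total 4).
CH(COCH3): ketone, 1 C=O (running total 5).
CH(COOCH3): ester, 1 C=O (running total 6).
CH(NHCOCH3): amide, 1 C=O (running total 7).
CH(CHO): aldehyde, 1 C=O (running total 8).
COCl: acyl halide, 1 C=O (running total 9).

9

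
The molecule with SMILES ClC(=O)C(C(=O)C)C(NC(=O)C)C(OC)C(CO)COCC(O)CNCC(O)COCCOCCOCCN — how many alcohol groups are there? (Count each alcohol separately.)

Working along the chain:
  ClCO: –C(=O)Cl: carbonyl C bonded to C and to a halogen → acyl halide (not alkyl halide).
  CH(COCH3): pendant –COCH3: carbonyl C bonded to two carbons → ketone.
  CH(NHCOCH3): pendant –NHC(=O)CH3: N bonded to a carbonyl → amide (not amine).
  CH(OCH3): pendant –OCH3: C–O–C with sp³ C, no adjacent C=O → ether.
  CH(CH2OH): pendant –CH2OH on an sp³ backbone C → alcohol.
  CH2OCH2: C–O–C with sp³ carbons on both sides and no adjacent C=O → ether.
  CH(OH): –OH on an sp³ carbon → alcohol (secondary).
  CH2NHCH2: C–N–C with sp³ carbons and no adjacent C=O → amine (secondary).
  CH(OH): –OH on an sp³ carbon → alcohol (secondary).
  CH2OCH2: C–O–C with sp³ carbons on both sides and no adjacent C=O → ether.
  CH2OCH2: C–O–C with sp³ carbons on both sides and no adjacent C=O → ether.
  CH2OCH2: C–O–C with sp³ carbons on both sides and no adjacent C=O → ether.
  CH2NH2: –NH2 on an sp³ carbon with no adjacent C=O → amine.
Alcohol appears at: CH(CH2OH), CH(OH), CH(OH) → 3.

3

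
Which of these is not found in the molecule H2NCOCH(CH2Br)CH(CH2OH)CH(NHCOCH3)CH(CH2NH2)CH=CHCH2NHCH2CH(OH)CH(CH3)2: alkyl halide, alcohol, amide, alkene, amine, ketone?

ketone

amine: present (CH(CH2NH2) — pendant –CH2NH2: N on sp³ C, no adjacent C=O → amine).
alkyl halide: present (CH(CH2Br) — pendant –CH2X: halogen on sp³ carbon → alkyl halide).
amide: present (H2NCO — –C(=O)NH2: carbonyl C bonded to C and to N → amide (the N is not a separate amine)).
alcohol: present (CH(CH2OH) — pendant –CH2OH on an sp³ backbone C → alcohol).
alkene: present (CH=CH — C=C double bond → alkene).
ketone: absent. In each of H2NCO and CH(NHCOCH3), the C=O is bonded to nitrogen, which defines an amide, not a ketone.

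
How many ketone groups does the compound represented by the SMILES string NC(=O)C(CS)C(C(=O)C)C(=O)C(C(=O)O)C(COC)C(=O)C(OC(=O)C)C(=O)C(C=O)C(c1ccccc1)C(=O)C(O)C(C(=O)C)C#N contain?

Working along the chain:
  H2NCO: –C(=O)NH2: carbonyl C bonded to C and to N → amide (the N is not a separate amine).
  CH(CH2SH): pendant –CH2SH → thiol.
  CH(COCH3): pendant –COCH3: carbonyl C bonded to two carbons → ketone.
  CO: –C(=O)– with carbon on both sides → ketone.
  CH(COOH): pendant –COOH: carbonyl C bonded to C and –OH → carboxylic acid.
  CH(CH2OCH3): pendant –CH2OCH3: C–O–C linkage → ether.
  CO: –C(=O)– with carbon on both sides → ketone.
  CH(OCOCH3): pendant –OC(=O)CH3: an acyloxy group → ester.
  CO: –C(=O)– with carbon on both sides → ketone.
  CH(CHO): pendant –CHO: carbonyl C bonded to C and H → aldehyde.
  CH(C6H5): pendant –C6H5: benzene ring → arene.
  CO: –C(=O)– with carbon on both sides → ketone.
  CH(OH): –OH on an sp³ carbon → alcohol (secondary).
  CH(COCH3): pendant –COCH3: carbonyl C bonded to two carbons → ketone.
  CN: –C≡N: carbon triple-bonded to nitrogen → nitrile.
Ketone appears at: CH(COCH3), CO, CO, CO, CO, CH(COCH3) → 6.

6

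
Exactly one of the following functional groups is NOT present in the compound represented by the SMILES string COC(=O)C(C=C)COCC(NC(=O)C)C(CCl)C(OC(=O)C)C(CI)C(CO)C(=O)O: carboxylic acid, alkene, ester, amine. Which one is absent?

carboxylic acid: present (COOH — –COOH: carbonyl C bonded to –OH and C → carboxylic acid (the –OH is not a separate alcohol)).
ester: present (CH3OOC — CH3O–C(=O)–: carbonyl C bonded to C and to –OCH3 → ester (not ketone + ether)).
alkene: present (CH(CH=CH2) — pendant –CH=CH2: C=C double bond → alkene).
amine: absent. In CH(NHCOCH3), the nitrogen is bonded directly to a carbonyl carbon, making it part of an amide, not a free amine.

amine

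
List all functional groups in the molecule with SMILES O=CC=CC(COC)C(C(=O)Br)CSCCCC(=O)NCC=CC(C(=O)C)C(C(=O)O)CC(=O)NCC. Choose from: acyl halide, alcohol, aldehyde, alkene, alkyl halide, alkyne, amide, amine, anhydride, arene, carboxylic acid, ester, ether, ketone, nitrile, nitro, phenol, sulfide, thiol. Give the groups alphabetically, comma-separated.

acyl halide, aldehyde, alkene, amide, carboxylic acid, ether, ketone, sulfide

terminal –CHO: carbonyl C bonded to H and C → aldehyde.
C=C double bond → alkene.
pendant –CH2OCH3: C–O–C linkage → ether.
pendant –C(=O)X: carbonyl C bonded to C and halogen → acyl halide.
C–S–C linkage → sulfide (thioether).
–C(=O)–N– linkage → amide (the N is not an amine).
C=C double bond → alkene.
pendant –COCH3: carbonyl C bonded to two carbons → ketone.
pendant –COOH: carbonyl C bonded to C and –OH → carboxylic acid.
–C(=O)–N– linkage → amide (the N is not an amine).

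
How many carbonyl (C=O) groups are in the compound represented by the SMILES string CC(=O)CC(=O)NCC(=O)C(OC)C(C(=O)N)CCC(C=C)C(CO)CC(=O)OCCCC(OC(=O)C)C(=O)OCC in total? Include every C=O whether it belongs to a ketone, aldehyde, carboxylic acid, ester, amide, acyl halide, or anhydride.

7

CO: ketone, 1 C=O (running total 1).
CH2CONHCH2: amide, 1 C=O (running total 2).
CO: ketone, 1 C=O (running total 3).
CH(CONH2): amide, 1 C=O (running total 4).
CH2COOCH2: ester, 1 C=O (running total 5).
CH(OCOCH3): ester, 1 C=O (running total 6).
COOCH2CH3: ester, 1 C=O (running total 7).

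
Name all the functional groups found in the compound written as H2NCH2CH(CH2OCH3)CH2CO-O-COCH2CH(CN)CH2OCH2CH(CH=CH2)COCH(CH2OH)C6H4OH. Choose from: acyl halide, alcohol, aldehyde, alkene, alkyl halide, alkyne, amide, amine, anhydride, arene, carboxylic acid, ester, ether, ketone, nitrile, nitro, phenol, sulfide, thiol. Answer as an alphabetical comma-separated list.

alcohol, alkene, amine, anhydride, arene, ether, ketone, nitrile, phenol

Taking each segment in turn:
  H2NCH2: –NH2 on an sp³ carbon with no adjacent C=O → amine.
  CH(CH2OCH3): pendant –CH2OCH3: C–O–C linkage → ether.
  CH2CO-O-COCH2: two acyl groups sharing one oxygen, –C(=O)–O–C(=O)– → anhydride.
  CH(CN): pendant –C≡N: nitrile.
  CH2OCH2: C–O–C with sp³ carbons on both sides and no adjacent C=O → ether.
  CH(CH=CH2): pendant –CH=CH2: C=C double bond → alkene.
  CO: –C(=O)– with carbon on both sides → ketone.
  CH(CH2OH): pendant –CH2OH on an sp³ backbone C → alcohol.
  C6H4OH: –OH attached directly to an aromatic ring → phenol (not alcohol); the ring itself is an arene.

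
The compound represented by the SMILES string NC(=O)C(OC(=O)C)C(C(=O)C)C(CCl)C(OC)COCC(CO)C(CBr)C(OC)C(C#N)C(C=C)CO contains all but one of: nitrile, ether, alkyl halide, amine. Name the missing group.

nitrile: present (CH(CN) — pendant –C≡N: nitrile).
alkyl halide: present (CH(CH2Cl) — pendant –CH2X: halogen on sp³ carbon → alkyl halide).
ether: present (CH(OCH3) — pendant –OCH3: C–O–C with sp³ C, no adjacent C=O → ether).
amine: absent. In H2NCO, the nitrogen is bonded directly to a carbonyl carbon, making it part of an amide, not a free amine.

amine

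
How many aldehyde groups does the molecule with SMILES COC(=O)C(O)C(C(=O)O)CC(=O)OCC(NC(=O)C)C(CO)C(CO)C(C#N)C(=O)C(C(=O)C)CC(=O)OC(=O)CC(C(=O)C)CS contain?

CH3O–C(=O)–: carbonyl C bonded to C and to –OCH3 → ester (not ketone + ether).
–OH on an sp³ carbon → alcohol (secondary).
pendant –COOH: carbonyl C bonded to C and –OH → carboxylic acid.
–C(=O)–O–C with C on the carbonyl side → ester.
pendant –NHC(=O)CH3: N bonded to a carbonyl → amide (not amine).
pendant –CH2OH on an sp³ backbone C → alcohol.
pendant –CH2OH on an sp³ backbone C → alcohol.
pendant –C≡N: nitrile.
–C(=O)– with carbon on both sides → ketone.
pendant –COCH3: carbonyl C bonded to two carbons → ketone.
two acyl groups sharing one oxygen, –C(=O)–O–C(=O)– → anhydride.
pendant –COCH3: carbonyl C bonded to two carbons → ketone.
–SH on an sp³ carbon → thiol.
No segment is a aldehyde: CH3OOC is ester, not aldehyde; CH(COOH) is carboxylic acid, not aldehyde; CH2COOCH2 is ester, not aldehyde. → 0.

0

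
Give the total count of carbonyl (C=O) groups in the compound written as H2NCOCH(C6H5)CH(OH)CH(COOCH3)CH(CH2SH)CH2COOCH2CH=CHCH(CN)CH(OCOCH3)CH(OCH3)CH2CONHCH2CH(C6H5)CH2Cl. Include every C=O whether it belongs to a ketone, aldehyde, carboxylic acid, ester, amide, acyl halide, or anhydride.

5

H2NCO: amide, 1 C=O (running total 1).
CH(COOCH3): ester, 1 C=O (running total 2).
CH2COOCH2: ester, 1 C=O (running total 3).
CH(OCOCH3): ester, 1 C=O (running total 4).
CH2CONHCH2: amide, 1 C=O (running total 5).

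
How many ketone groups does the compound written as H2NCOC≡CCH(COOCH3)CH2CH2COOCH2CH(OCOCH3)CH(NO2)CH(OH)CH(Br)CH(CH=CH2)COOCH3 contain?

0

Working along the chain:
  H2NCO: –C(=O)NH2: carbonyl C bonded to C and to N → amide (the N is not a separate amine).
  C≡C: C≡C triple bond → alkyne.
  CH(COOCH3): pendant –COOCH3: carbonyl C bonded to C and –OCH3 → ester.
  CH2COOCH2: –C(=O)–O–C with C on the carbonyl side → ester.
  CH(OCOCH3): pendant –OC(=O)CH3: an acyloxy group → ester.
  CH(NO2): –NO2 on an sp³ carbon → nitro (the N=O is not a carbonyl).
  CH(OH): –OH on an sp³ carbon → alcohol (secondary).
  CH(Br): halogen on an sp³ carbon → alkyl halide.
  CH(CH=CH2): pendant –CH=CH2: C=C double bond → alkene.
  COOCH3: –C(=O)OCH3: carbonyl C bonded to C and to –OCH3 → ester (not ketone + ether).
No segment is a ketone: H2NCO is amide, not ketone; CH(COOCH3) is ester, not ketone; CH2COOCH2 is ester, not ketone. → 0.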